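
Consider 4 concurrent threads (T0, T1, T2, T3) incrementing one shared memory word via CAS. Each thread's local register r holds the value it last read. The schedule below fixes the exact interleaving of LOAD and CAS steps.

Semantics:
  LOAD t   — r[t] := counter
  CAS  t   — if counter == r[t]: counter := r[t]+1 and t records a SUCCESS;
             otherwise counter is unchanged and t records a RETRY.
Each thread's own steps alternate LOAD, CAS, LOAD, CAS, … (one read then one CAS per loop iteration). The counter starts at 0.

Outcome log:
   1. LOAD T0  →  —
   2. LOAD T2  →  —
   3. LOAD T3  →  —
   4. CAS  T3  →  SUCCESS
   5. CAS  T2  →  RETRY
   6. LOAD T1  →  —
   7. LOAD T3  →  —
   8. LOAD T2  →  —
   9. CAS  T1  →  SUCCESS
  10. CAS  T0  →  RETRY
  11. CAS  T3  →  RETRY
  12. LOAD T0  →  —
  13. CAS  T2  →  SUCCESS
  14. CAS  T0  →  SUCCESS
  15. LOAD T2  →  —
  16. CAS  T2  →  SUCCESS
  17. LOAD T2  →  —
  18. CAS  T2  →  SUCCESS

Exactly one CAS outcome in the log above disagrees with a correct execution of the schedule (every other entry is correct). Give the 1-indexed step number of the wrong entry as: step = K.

Re-executing:
   1) LOAD T0:  M=0  r_T0=0
   2) LOAD T2:  M=0  r_T2=0
   3) LOAD T3:  M=0  r_T3=0
   4) CAS  T3:  M=1  r_T3=0 ✓
   5) CAS  T2:  M=1  r_T2=0 ✗
   6) LOAD T1:  M=1  r_T1=1
   7) LOAD T3:  M=1  r_T3=1
   8) LOAD T2:  M=1  r_T2=1
   9) CAS  T1:  M=2  r_T1=1 ✓
  10) CAS  T0:  M=2  r_T0=0 ✗
  11) CAS  T3:  M=2  r_T3=1 ✗
  12) LOAD T0:  M=2  r_T0=2
  13) CAS  T2:  M=2  r_T2=1 ✗
  14) CAS  T0:  M=3  r_T0=2 ✓
  15) LOAD T2:  M=3  r_T2=3
  16) CAS  T2:  M=4  r_T2=3 ✓
  17) LOAD T2:  M=4  r_T2=4
  18) CAS  T2:  M=5  r_T2=4 ✓
Flip is step 13.

step = 13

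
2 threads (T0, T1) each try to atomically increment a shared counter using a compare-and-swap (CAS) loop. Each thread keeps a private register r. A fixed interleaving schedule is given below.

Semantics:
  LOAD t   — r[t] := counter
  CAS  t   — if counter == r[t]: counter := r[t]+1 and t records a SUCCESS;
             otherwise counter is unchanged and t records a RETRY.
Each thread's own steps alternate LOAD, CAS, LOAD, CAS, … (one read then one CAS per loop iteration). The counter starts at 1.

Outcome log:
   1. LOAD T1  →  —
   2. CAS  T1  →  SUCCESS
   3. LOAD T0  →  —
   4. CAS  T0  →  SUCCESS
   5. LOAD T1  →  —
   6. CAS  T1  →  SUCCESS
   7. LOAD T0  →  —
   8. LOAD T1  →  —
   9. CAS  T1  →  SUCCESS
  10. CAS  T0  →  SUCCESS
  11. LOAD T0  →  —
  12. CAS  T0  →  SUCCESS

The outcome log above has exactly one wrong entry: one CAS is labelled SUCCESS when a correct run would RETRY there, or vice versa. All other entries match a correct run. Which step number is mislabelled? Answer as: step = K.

step = 10

Correct run:
T1 LOAD — after: cnt=1, r=1 — load
T1 CAS — after: cnt=2, r=1 — ok
T0 LOAD — after: cnt=2, r=2 — load
T0 CAS — after: cnt=3, r=2 — ok
T1 LOAD — after: cnt=3, r=3 — load
T1 CAS — after: cnt=4, r=3 — ok
T0 LOAD — after: cnt=4, r=4 — load
T1 LOAD — after: cnt=4, r=4 — load
T1 CAS — after: cnt=5, r=4 — ok
T0 CAS — after: cnt=5, r=4 — retry
T0 LOAD — after: cnt=5, r=5 — load
T0 CAS — after: cnt=6, r=5 — ok
Log disagrees first at step 10.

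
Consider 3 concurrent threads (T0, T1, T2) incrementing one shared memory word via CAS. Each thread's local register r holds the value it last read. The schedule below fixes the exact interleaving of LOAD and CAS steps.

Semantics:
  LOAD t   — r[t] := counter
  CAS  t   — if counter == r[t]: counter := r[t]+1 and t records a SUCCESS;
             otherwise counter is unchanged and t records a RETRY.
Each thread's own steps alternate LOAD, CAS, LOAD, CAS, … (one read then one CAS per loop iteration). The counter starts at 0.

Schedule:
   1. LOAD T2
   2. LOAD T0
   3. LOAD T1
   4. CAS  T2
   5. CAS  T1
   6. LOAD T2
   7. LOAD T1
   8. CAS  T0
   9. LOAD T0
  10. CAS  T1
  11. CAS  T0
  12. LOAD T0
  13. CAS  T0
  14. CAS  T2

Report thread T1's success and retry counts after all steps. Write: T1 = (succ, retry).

T1 = (1, 1)

   1) LOAD T2:  M=0  r_T2=0
   2) LOAD T0:  M=0  r_T0=0
   3) LOAD T1:  M=0  r_T1=0
   4) CAS  T2:  M=1  r_T2=0 ✓
   5) CAS  T1:  M=1  r_T1=0 ✗
   6) LOAD T2:  M=1  r_T2=1
   7) LOAD T1:  M=1  r_T1=1
   8) CAS  T0:  M=1  r_T0=0 ✗
   9) LOAD T0:  M=1  r_T0=1
  10) CAS  T1:  M=2  r_T1=1 ✓
  11) CAS  T0:  M=2  r_T0=1 ✗
  12) LOAD T0:  M=2  r_T0=2
  13) CAS  T0:  M=3  r_T0=2 ✓
  14) CAS  T2:  M=3  r_T2=1 ✗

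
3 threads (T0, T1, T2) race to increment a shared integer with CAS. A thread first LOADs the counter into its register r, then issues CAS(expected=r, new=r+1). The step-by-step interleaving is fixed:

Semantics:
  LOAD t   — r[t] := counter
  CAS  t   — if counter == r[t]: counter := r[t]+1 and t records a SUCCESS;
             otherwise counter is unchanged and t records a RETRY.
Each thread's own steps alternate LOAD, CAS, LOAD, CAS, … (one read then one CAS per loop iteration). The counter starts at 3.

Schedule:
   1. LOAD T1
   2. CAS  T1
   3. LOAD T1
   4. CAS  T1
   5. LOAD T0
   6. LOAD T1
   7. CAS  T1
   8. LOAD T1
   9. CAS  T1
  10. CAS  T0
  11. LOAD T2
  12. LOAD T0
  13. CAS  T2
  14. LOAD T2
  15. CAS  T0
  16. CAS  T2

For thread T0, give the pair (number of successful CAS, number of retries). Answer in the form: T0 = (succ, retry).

   1) LOAD T1:  M=3  r_T1=3
   2) CAS  T1:  M=4  r_T1=3 ✓
   3) LOAD T1:  M=4  r_T1=4
   4) CAS  T1:  M=5  r_T1=4 ✓
   5) LOAD T0:  M=5  r_T0=5
   6) LOAD T1:  M=5  r_T1=5
   7) CAS  T1:  M=6  r_T1=5 ✓
   8) LOAD T1:  M=6  r_T1=6
   9) CAS  T1:  M=7  r_T1=6 ✓
  10) CAS  T0:  M=7  r_T0=5 ✗
  11) LOAD T2:  M=7  r_T2=7
  12) LOAD T0:  M=7  r_T0=7
  13) CAS  T2:  M=8  r_T2=7 ✓
  14) LOAD T2:  M=8  r_T2=8
  15) CAS  T0:  M=8  r_T0=7 ✗
  16) CAS  T2:  M=9  r_T2=8 ✓

T0 = (0, 2)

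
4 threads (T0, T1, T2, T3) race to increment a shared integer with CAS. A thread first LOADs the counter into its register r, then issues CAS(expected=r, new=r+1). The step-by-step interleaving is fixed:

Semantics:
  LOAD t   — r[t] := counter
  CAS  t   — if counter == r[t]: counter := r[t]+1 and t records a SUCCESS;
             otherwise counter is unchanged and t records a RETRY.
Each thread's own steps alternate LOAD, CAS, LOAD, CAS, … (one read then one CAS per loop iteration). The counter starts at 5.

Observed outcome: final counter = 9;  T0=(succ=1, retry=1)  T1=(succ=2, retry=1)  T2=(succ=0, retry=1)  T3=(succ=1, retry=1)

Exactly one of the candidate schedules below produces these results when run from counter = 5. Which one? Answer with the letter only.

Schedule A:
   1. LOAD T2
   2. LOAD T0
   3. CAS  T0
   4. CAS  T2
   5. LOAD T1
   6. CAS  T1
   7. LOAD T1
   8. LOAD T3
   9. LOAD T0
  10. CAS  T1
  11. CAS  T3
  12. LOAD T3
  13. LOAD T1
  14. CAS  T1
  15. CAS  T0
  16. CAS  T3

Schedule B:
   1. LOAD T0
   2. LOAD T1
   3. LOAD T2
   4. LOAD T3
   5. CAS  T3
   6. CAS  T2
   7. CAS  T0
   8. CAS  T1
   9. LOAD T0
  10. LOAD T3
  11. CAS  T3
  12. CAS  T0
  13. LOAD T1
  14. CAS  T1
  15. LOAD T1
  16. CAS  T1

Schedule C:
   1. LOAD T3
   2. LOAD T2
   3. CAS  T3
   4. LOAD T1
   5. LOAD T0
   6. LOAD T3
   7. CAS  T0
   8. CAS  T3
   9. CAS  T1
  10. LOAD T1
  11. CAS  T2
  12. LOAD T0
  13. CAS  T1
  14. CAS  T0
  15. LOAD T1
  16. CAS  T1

Run C:
T3 LOAD — after: cnt=5, r=5 — load
T2 LOAD — after: cnt=5, r=5 — load
T3 CAS — after: cnt=6, r=5 — ok
T1 LOAD — after: cnt=6, r=6 — load
T0 LOAD — after: cnt=6, r=6 — load
T3 LOAD — after: cnt=6, r=6 — load
T0 CAS — after: cnt=7, r=6 — ok
T3 CAS — after: cnt=7, r=6 — retry
T1 CAS — after: cnt=7, r=6 — retry
T1 LOAD — after: cnt=7, r=7 — load
T2 CAS — after: cnt=7, r=5 — retry
T0 LOAD — after: cnt=7, r=7 — load
T1 CAS — after: cnt=8, r=7 — ok
T0 CAS — after: cnt=8, r=7 — retry
T1 LOAD — after: cnt=8, r=8 — load
T1 CAS — after: cnt=9, r=8 — ok

C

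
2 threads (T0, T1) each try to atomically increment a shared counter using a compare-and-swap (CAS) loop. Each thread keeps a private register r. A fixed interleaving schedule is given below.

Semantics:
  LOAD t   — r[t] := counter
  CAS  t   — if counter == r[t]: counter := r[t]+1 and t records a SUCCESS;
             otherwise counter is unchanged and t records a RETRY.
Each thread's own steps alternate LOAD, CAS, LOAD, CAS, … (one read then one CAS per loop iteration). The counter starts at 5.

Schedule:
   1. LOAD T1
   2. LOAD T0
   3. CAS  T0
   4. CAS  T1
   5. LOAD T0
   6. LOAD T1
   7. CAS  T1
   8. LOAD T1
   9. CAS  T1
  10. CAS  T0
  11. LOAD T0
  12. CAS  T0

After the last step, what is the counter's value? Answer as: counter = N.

[1] T1.load  rd  (counter 5, T1.r 5)
[2] T0.load  rd  (counter 5, T0.r 5)
[3] T0.cas  hit  (counter 6, T0.r 5)
[4] T1.cas  miss  (counter 6, T1.r 5)
[5] T0.load  rd  (counter 6, T0.r 6)
[6] T1.load  rd  (counter 6, T1.r 6)
[7] T1.cas  hit  (counter 7, T1.r 6)
[8] T1.load  rd  (counter 7, T1.r 7)
[9] T1.cas  hit  (counter 8, T1.r 7)
[10] T0.cas  miss  (counter 8, T0.r 6)
[11] T0.load  rd  (counter 8, T0.r 8)
[12] T0.cas  hit  (counter 9, T0.r 8)

counter = 9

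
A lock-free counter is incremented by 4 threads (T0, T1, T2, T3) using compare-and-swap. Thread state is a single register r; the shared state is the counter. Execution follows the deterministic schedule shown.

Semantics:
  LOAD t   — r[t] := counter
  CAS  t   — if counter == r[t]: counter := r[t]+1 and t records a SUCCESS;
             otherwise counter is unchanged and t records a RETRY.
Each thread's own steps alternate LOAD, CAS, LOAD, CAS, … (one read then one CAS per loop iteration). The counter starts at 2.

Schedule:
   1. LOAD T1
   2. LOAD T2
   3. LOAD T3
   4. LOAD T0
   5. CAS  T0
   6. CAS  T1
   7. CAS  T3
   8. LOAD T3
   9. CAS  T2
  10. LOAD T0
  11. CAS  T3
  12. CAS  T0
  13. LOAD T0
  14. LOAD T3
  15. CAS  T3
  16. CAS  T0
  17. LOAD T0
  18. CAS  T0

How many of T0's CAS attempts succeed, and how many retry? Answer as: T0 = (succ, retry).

[1] T1.load  rd  (counter 2, T1.r 2)
[2] T2.load  rd  (counter 2, T2.r 2)
[3] T3.load  rd  (counter 2, T3.r 2)
[4] T0.load  rd  (counter 2, T0.r 2)
[5] T0.cas  hit  (counter 3, T0.r 2)
[6] T1.cas  miss  (counter 3, T1.r 2)
[7] T3.cas  miss  (counter 3, T3.r 2)
[8] T3.load  rd  (counter 3, T3.r 3)
[9] T2.cas  miss  (counter 3, T2.r 2)
[10] T0.load  rd  (counter 3, T0.r 3)
[11] T3.cas  hit  (counter 4, T3.r 3)
[12] T0.cas  miss  (counter 4, T0.r 3)
[13] T0.load  rd  (counter 4, T0.r 4)
[14] T3.load  rd  (counter 4, T3.r 4)
[15] T3.cas  hit  (counter 5, T3.r 4)
[16] T0.cas  miss  (counter 5, T0.r 4)
[17] T0.load  rd  (counter 5, T0.r 5)
[18] T0.cas  hit  (counter 6, T0.r 5)

T0 = (2, 2)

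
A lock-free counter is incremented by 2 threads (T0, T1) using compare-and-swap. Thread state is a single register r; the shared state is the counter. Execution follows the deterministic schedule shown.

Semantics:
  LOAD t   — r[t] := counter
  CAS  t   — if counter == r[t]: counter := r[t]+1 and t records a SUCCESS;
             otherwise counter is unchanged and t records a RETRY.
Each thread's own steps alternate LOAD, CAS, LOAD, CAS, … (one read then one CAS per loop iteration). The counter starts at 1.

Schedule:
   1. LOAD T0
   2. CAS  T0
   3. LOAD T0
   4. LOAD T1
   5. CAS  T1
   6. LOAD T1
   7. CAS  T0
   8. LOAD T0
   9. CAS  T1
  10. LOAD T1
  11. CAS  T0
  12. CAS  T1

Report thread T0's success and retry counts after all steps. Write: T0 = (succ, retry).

T0 = (1, 2)

#1 T0 reads 1
#2 T0 CAS(1→2) writes; counter now 2
#3 T0 reads 2
#4 T1 reads 2
#5 T1 CAS(2→3) writes; counter now 3
#6 T1 reads 3
#7 T0 CAS(2→3) fails; counter now 3
#8 T0 reads 3
#9 T1 CAS(3→4) writes; counter now 4
#10 T1 reads 4
#11 T0 CAS(3→4) fails; counter now 4
#12 T1 CAS(4→5) writes; counter now 5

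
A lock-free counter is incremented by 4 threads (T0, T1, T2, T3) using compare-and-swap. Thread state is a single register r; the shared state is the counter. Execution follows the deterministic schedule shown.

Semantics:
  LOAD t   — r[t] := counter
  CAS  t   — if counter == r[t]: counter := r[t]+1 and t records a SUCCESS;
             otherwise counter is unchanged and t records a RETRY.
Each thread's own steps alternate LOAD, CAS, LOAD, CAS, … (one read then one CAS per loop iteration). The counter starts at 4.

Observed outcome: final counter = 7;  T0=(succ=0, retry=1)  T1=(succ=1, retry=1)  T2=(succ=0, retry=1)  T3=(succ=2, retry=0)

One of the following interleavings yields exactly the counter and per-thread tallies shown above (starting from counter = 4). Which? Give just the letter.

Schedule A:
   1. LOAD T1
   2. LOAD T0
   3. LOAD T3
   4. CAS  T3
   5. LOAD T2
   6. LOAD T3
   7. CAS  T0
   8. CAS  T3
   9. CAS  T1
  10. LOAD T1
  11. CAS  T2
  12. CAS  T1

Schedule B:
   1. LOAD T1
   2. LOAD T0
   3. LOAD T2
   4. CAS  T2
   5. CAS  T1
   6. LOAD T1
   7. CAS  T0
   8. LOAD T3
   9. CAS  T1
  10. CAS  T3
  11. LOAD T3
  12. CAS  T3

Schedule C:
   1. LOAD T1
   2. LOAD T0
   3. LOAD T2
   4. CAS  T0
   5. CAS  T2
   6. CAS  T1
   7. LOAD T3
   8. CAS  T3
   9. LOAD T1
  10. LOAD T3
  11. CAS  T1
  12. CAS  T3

Run A:
1. LOAD T1 → mem=4 r[T1]=4 [LOAD]
2. LOAD T0 → mem=4 r[T0]=4 [LOAD]
3. LOAD T3 → mem=4 r[T3]=4 [LOAD]
4. CAS T3 → mem=5 r[T3]=4 [OK]
5. LOAD T2 → mem=5 r[T2]=5 [LOAD]
6. LOAD T3 → mem=5 r[T3]=5 [LOAD]
7. CAS T0 → mem=5 r[T0]=4 [RETRY]
8. CAS T3 → mem=6 r[T3]=5 [OK]
9. CAS T1 → mem=6 r[T1]=4 [RETRY]
10. LOAD T1 → mem=6 r[T1]=6 [LOAD]
11. CAS T2 → mem=6 r[T2]=5 [RETRY]
12. CAS T1 → mem=7 r[T1]=6 [OK]

A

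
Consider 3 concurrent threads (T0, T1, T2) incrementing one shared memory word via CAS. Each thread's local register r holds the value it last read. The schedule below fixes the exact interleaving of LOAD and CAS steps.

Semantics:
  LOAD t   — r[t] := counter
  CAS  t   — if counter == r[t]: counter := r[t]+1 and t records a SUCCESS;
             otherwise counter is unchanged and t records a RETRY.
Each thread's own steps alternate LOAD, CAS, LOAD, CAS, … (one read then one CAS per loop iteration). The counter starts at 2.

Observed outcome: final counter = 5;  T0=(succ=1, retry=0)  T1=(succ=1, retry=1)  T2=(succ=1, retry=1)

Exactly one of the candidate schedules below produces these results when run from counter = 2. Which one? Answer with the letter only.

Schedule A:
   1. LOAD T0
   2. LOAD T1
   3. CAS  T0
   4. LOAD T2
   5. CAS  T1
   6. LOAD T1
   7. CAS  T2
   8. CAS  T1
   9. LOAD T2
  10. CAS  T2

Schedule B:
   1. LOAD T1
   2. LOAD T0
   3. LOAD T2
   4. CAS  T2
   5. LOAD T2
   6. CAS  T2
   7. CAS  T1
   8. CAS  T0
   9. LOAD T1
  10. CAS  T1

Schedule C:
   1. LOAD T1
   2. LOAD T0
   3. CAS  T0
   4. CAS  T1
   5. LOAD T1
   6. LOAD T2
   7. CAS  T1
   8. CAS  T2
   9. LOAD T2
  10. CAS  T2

Simulating candidate C:
#1 T1 reads 2
#2 T0 reads 2
#3 T0 CAS(2→3) writes; counter now 3
#4 T1 CAS(2→3) fails; counter now 3
#5 T1 reads 3
#6 T2 reads 3
#7 T1 CAS(3→4) writes; counter now 4
#8 T2 CAS(3→4) fails; counter now 4
#9 T2 reads 4
#10 T2 CAS(4→5) writes; counter now 5

C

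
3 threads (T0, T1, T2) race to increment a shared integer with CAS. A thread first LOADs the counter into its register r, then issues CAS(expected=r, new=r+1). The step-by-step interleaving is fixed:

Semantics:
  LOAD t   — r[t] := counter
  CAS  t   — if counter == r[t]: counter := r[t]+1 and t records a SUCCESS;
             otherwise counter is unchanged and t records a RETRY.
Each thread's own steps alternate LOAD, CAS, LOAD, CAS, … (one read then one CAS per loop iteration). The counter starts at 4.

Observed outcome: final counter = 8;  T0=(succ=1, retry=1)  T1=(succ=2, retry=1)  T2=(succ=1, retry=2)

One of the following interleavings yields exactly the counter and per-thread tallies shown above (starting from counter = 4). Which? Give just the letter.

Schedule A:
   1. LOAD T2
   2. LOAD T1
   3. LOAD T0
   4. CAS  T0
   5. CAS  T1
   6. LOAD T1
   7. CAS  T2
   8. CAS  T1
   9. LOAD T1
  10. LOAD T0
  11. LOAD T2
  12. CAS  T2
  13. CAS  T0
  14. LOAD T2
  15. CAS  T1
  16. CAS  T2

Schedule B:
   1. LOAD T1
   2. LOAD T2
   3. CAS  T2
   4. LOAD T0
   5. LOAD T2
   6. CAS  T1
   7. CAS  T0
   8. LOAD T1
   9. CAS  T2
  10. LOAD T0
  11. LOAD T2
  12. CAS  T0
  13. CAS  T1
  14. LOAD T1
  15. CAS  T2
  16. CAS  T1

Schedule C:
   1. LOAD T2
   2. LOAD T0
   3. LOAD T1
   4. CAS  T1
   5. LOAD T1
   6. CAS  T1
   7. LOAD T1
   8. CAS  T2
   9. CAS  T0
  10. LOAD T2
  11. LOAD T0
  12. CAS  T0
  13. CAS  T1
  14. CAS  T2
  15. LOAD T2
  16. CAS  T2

Run C:
#1 T2 reads 4
#2 T0 reads 4
#3 T1 reads 4
#4 T1 CAS(4→5) writes; counter now 5
#5 T1 reads 5
#6 T1 CAS(5→6) writes; counter now 6
#7 T1 reads 6
#8 T2 CAS(4→5) fails; counter now 6
#9 T0 CAS(4→5) fails; counter now 6
#10 T2 reads 6
#11 T0 reads 6
#12 T0 CAS(6→7) writes; counter now 7
#13 T1 CAS(6→7) fails; counter now 7
#14 T2 CAS(6→7) fails; counter now 7
#15 T2 reads 7
#16 T2 CAS(7→8) writes; counter now 8

C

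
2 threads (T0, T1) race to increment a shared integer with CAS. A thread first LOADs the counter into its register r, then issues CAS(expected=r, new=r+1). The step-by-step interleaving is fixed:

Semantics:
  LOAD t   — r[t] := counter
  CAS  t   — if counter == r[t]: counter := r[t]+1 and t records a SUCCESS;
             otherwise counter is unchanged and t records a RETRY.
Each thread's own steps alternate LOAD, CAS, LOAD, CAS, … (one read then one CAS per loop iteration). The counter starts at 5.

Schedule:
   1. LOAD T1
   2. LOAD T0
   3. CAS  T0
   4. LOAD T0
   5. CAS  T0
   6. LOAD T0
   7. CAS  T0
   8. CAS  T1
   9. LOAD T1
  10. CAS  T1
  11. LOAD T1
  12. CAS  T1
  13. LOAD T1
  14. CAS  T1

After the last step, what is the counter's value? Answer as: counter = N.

1. LOAD T1 → mem=5 r[T1]=5 [LOAD]
2. LOAD T0 → mem=5 r[T0]=5 [LOAD]
3. CAS T0 → mem=6 r[T0]=5 [OK]
4. LOAD T0 → mem=6 r[T0]=6 [LOAD]
5. CAS T0 → mem=7 r[T0]=6 [OK]
6. LOAD T0 → mem=7 r[T0]=7 [LOAD]
7. CAS T0 → mem=8 r[T0]=7 [OK]
8. CAS T1 → mem=8 r[T1]=5 [RETRY]
9. LOAD T1 → mem=8 r[T1]=8 [LOAD]
10. CAS T1 → mem=9 r[T1]=8 [OK]
11. LOAD T1 → mem=9 r[T1]=9 [LOAD]
12. CAS T1 → mem=10 r[T1]=9 [OK]
13. LOAD T1 → mem=10 r[T1]=10 [LOAD]
14. CAS T1 → mem=11 r[T1]=10 [OK]

counter = 11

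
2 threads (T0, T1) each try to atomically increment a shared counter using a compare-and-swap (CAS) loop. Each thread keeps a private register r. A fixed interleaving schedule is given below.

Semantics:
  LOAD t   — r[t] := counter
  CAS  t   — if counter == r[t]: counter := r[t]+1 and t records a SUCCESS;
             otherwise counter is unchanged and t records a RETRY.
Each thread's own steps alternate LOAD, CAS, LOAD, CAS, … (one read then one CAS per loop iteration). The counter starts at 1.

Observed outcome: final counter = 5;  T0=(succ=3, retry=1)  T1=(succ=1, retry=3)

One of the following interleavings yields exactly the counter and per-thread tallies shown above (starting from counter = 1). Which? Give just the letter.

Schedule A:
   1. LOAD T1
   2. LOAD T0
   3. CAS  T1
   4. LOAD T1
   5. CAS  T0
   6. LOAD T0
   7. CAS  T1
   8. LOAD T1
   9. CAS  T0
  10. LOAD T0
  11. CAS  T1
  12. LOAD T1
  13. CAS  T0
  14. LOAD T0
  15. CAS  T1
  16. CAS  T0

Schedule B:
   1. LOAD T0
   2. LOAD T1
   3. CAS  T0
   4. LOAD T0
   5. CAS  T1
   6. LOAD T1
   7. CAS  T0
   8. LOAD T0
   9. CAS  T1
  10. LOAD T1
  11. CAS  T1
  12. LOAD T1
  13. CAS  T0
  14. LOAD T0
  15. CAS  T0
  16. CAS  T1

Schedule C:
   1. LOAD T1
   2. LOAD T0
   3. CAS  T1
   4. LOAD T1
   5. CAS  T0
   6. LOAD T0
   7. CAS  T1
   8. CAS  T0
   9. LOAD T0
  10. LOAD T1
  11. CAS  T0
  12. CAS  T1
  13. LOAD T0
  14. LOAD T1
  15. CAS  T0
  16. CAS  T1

B

Run B:
[1] T0.load  rd  (counter 1, T0.r 1)
[2] T1.load  rd  (counter 1, T1.r 1)
[3] T0.cas  hit  (counter 2, T0.r 1)
[4] T0.load  rd  (counter 2, T0.r 2)
[5] T1.cas  miss  (counter 2, T1.r 1)
[6] T1.load  rd  (counter 2, T1.r 2)
[7] T0.cas  hit  (counter 3, T0.r 2)
[8] T0.load  rd  (counter 3, T0.r 3)
[9] T1.cas  miss  (counter 3, T1.r 2)
[10] T1.load  rd  (counter 3, T1.r 3)
[11] T1.cas  hit  (counter 4, T1.r 3)
[12] T1.load  rd  (counter 4, T1.r 4)
[13] T0.cas  miss  (counter 4, T0.r 3)
[14] T0.load  rd  (counter 4, T0.r 4)
[15] T0.cas  hit  (counter 5, T0.r 4)
[16] T1.cas  miss  (counter 5, T1.r 4)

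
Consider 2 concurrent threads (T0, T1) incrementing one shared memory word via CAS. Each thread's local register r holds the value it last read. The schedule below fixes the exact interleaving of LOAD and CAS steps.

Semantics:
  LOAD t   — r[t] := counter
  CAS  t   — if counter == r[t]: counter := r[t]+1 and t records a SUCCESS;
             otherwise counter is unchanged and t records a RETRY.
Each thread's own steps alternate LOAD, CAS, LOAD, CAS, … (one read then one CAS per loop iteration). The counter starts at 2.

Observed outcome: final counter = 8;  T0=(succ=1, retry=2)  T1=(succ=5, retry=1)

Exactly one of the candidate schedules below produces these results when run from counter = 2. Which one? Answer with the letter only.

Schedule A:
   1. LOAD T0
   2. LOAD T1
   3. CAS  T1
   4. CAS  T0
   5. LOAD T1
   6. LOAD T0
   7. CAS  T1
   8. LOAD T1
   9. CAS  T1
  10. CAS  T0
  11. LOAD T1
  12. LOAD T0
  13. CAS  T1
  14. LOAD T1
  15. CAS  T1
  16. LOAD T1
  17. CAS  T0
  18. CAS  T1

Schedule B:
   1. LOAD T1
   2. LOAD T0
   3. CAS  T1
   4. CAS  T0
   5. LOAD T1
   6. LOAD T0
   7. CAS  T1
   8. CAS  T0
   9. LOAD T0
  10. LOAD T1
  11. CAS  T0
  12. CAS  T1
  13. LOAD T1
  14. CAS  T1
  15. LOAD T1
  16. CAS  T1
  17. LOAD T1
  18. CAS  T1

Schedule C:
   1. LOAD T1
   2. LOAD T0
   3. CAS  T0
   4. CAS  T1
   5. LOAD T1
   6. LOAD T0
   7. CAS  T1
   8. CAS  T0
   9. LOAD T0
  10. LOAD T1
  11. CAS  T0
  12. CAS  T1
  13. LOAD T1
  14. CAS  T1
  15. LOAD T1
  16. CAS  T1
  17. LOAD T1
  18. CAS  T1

B

Simulating candidate B:
   1) LOAD T1:  M=2  r_T1=2
   2) LOAD T0:  M=2  r_T0=2
   3) CAS  T1:  M=3  r_T1=2 ✓
   4) CAS  T0:  M=3  r_T0=2 ✗
   5) LOAD T1:  M=3  r_T1=3
   6) LOAD T0:  M=3  r_T0=3
   7) CAS  T1:  M=4  r_T1=3 ✓
   8) CAS  T0:  M=4  r_T0=3 ✗
   9) LOAD T0:  M=4  r_T0=4
  10) LOAD T1:  M=4  r_T1=4
  11) CAS  T0:  M=5  r_T0=4 ✓
  12) CAS  T1:  M=5  r_T1=4 ✗
  13) LOAD T1:  M=5  r_T1=5
  14) CAS  T1:  M=6  r_T1=5 ✓
  15) LOAD T1:  M=6  r_T1=6
  16) CAS  T1:  M=7  r_T1=6 ✓
  17) LOAD T1:  M=7  r_T1=7
  18) CAS  T1:  M=8  r_T1=7 ✓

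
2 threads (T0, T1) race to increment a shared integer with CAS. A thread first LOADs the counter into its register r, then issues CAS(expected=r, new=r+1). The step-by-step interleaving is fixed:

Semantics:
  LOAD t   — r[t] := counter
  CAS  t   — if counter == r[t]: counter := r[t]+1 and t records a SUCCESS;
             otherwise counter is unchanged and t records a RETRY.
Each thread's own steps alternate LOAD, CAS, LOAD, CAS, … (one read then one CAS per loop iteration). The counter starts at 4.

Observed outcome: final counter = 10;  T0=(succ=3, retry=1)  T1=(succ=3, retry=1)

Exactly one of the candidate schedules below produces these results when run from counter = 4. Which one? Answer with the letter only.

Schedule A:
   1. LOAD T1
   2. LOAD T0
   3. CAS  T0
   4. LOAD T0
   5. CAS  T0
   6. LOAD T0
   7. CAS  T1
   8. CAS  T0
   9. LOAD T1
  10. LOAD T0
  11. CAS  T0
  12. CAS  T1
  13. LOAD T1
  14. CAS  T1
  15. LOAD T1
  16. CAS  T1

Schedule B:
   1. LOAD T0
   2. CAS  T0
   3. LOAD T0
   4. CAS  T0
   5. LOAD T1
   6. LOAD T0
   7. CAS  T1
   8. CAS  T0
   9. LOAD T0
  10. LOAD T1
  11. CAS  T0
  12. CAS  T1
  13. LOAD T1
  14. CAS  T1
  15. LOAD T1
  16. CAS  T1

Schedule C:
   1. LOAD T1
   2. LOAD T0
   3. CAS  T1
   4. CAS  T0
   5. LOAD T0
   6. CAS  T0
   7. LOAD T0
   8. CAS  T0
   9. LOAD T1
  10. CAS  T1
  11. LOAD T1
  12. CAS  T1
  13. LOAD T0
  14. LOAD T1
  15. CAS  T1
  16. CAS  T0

Simulating candidate B:
[1] T0.load  rd  (counter 4, T0.r 4)
[2] T0.cas  hit  (counter 5, T0.r 4)
[3] T0.load  rd  (counter 5, T0.r 5)
[4] T0.cas  hit  (counter 6, T0.r 5)
[5] T1.load  rd  (counter 6, T1.r 6)
[6] T0.load  rd  (counter 6, T0.r 6)
[7] T1.cas  hit  (counter 7, T1.r 6)
[8] T0.cas  miss  (counter 7, T0.r 6)
[9] T0.load  rd  (counter 7, T0.r 7)
[10] T1.load  rd  (counter 7, T1.r 7)
[11] T0.cas  hit  (counter 8, T0.r 7)
[12] T1.cas  miss  (counter 8, T1.r 7)
[13] T1.load  rd  (counter 8, T1.r 8)
[14] T1.cas  hit  (counter 9, T1.r 8)
[15] T1.load  rd  (counter 9, T1.r 9)
[16] T1.cas  hit  (counter 10, T1.r 9)

B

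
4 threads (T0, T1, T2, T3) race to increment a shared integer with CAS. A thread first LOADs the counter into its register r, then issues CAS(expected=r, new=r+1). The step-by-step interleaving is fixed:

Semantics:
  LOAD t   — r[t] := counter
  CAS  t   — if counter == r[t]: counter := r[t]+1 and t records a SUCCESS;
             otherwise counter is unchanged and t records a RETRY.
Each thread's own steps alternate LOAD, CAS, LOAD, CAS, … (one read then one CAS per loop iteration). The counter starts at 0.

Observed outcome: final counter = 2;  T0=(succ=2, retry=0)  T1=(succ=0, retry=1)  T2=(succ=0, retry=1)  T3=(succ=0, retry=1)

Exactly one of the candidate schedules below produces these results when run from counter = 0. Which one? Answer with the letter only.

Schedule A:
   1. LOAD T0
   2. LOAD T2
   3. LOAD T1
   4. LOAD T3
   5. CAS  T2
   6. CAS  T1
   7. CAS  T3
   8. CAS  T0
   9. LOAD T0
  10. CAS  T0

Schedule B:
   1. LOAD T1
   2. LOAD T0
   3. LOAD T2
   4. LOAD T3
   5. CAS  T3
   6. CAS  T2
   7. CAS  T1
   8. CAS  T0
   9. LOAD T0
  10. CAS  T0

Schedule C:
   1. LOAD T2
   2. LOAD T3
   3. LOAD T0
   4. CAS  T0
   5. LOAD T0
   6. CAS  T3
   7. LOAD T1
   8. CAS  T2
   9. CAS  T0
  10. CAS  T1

Simulating candidate C:
#1 T2 reads 0
#2 T3 reads 0
#3 T0 reads 0
#4 T0 CAS(0→1) writes; counter now 1
#5 T0 reads 1
#6 T3 CAS(0→1) fails; counter now 1
#7 T1 reads 1
#8 T2 CAS(0→1) fails; counter now 1
#9 T0 CAS(1→2) writes; counter now 2
#10 T1 CAS(1→2) fails; counter now 2

C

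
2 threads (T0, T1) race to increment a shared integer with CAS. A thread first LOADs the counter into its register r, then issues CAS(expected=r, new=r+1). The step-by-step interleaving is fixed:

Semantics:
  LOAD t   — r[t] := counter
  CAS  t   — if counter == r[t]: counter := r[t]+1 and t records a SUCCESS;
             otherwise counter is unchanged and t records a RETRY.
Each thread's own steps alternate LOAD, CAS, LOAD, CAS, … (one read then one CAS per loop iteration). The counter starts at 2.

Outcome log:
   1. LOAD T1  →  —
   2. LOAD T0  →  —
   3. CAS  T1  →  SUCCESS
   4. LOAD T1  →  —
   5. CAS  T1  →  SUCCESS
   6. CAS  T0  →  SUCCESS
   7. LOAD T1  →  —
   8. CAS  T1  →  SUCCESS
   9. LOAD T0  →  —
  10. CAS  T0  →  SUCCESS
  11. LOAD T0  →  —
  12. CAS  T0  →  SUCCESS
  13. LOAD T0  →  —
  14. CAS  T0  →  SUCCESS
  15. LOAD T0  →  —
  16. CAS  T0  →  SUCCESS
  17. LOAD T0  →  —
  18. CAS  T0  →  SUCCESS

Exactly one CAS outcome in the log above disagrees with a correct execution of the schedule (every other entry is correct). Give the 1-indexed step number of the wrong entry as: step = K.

step = 6

Re-executing:
T1 LOAD — after: cnt=2, r=2 — load
T0 LOAD — after: cnt=2, r=2 — load
T1 CAS — after: cnt=3, r=2 — ok
T1 LOAD — after: cnt=3, r=3 — load
T1 CAS — after: cnt=4, r=3 — ok
T0 CAS — after: cnt=4, r=2 — retry
T1 LOAD — after: cnt=4, r=4 — load
T1 CAS — after: cnt=5, r=4 — ok
T0 LOAD — after: cnt=5, r=5 — load
T0 CAS — after: cnt=6, r=5 — ok
T0 LOAD — after: cnt=6, r=6 — load
T0 CAS — after: cnt=7, r=6 — ok
T0 LOAD — after: cnt=7, r=7 — load
T0 CAS — after: cnt=8, r=7 — ok
T0 LOAD — after: cnt=8, r=8 — load
T0 CAS — after: cnt=9, r=8 — ok
T0 LOAD — after: cnt=9, r=9 — load
T0 CAS — after: cnt=10, r=9 — ok
Flip is step 6.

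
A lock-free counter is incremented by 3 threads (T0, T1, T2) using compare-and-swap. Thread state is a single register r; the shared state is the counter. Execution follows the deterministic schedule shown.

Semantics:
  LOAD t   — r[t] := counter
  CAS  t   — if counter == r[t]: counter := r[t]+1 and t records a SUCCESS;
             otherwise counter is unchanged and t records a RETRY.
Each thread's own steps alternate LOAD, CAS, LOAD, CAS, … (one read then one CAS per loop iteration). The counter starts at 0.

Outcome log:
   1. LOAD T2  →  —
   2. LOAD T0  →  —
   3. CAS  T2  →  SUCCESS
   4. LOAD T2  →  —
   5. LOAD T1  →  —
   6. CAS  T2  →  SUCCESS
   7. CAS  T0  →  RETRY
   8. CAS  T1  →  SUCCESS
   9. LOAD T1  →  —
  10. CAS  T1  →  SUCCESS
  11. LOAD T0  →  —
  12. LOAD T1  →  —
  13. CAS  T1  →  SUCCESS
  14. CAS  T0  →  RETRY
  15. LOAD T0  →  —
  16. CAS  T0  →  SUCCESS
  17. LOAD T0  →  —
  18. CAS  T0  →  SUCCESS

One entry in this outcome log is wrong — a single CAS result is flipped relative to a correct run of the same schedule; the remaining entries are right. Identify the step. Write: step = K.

Re-executing:
#1 T2 reads 0
#2 T0 reads 0
#3 T2 CAS(0→1) writes; counter now 1
#4 T2 reads 1
#5 T1 reads 1
#6 T2 CAS(1→2) writes; counter now 2
#7 T0 CAS(0→1) fails; counter now 2
#8 T1 CAS(1→2) fails; counter now 2
#9 T1 reads 2
#10 T1 CAS(2→3) writes; counter now 3
#11 T0 reads 3
#12 T1 reads 3
#13 T1 CAS(3→4) writes; counter now 4
#14 T0 CAS(3→4) fails; counter now 4
#15 T0 reads 4
#16 T0 CAS(4→5) writes; counter now 5
#17 T0 reads 5
#18 T0 CAS(5→6) writes; counter now 6
Log disagrees first at step 8.

step = 8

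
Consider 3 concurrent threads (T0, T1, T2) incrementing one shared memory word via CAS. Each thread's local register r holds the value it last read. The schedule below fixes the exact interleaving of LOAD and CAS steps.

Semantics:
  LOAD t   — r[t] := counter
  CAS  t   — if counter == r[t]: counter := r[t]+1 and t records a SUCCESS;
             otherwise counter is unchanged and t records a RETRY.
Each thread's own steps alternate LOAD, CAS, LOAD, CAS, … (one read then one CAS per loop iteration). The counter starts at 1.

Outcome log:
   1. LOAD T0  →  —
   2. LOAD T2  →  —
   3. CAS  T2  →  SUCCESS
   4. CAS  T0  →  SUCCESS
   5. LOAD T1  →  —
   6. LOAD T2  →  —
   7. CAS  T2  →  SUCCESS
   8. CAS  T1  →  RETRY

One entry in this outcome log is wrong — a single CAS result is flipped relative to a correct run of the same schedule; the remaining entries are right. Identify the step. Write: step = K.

Re-executing:
   1) LOAD T0:  M=1  r_T0=1
   2) LOAD T2:  M=1  r_T2=1
   3) CAS  T2:  M=2  r_T2=1 ✓
   4) CAS  T0:  M=2  r_T0=1 ✗
   5) LOAD T1:  M=2  r_T1=2
   6) LOAD T2:  M=2  r_T2=2
   7) CAS  T2:  M=3  r_T2=2 ✓
   8) CAS  T1:  M=3  r_T1=2 ✗
Log disagrees first at step 4.

step = 4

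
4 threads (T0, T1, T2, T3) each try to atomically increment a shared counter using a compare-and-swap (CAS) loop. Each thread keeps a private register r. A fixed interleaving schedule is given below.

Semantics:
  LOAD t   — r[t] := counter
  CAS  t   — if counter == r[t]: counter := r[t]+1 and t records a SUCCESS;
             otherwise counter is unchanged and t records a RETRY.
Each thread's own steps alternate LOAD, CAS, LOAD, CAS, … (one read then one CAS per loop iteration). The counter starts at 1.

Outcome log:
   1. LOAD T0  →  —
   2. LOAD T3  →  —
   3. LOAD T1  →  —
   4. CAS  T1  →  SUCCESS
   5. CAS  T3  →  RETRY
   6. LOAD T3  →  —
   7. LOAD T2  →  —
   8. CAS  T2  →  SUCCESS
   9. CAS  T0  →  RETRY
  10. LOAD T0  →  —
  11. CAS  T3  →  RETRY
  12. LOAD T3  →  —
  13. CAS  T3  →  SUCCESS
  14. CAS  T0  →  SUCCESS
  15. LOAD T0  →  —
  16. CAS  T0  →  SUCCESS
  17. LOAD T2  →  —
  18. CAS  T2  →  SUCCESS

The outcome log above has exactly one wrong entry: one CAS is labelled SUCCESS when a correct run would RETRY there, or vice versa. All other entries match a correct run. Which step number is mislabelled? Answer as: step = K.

step = 14

Reference trace:
   1) LOAD T0:  M=1  r_T0=1
   2) LOAD T3:  M=1  r_T3=1
   3) LOAD T1:  M=1  r_T1=1
   4) CAS  T1:  M=2  r_T1=1 ✓
   5) CAS  T3:  M=2  r_T3=1 ✗
   6) LOAD T3:  M=2  r_T3=2
   7) LOAD T2:  M=2  r_T2=2
   8) CAS  T2:  M=3  r_T2=2 ✓
   9) CAS  T0:  M=3  r_T0=1 ✗
  10) LOAD T0:  M=3  r_T0=3
  11) CAS  T3:  M=3  r_T3=2 ✗
  12) LOAD T3:  M=3  r_T3=3
  13) CAS  T3:  M=4  r_T3=3 ✓
  14) CAS  T0:  M=4  r_T0=3 ✗
  15) LOAD T0:  M=4  r_T0=4
  16) CAS  T0:  M=5  r_T0=4 ✓
  17) LOAD T2:  M=5  r_T2=5
  18) CAS  T2:  M=6  r_T2=5 ✓
Mismatch at 14.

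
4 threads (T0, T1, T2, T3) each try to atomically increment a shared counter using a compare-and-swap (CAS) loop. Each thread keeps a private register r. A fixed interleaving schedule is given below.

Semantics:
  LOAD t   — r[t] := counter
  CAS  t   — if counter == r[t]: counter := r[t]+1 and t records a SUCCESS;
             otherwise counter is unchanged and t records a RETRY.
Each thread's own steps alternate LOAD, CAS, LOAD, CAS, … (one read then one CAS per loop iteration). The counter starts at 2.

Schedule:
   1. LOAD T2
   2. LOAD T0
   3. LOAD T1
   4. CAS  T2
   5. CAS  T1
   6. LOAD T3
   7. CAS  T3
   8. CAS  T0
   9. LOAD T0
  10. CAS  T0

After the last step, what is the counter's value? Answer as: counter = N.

counter = 5

#1 T2 reads 2
#2 T0 reads 2
#3 T1 reads 2
#4 T2 CAS(2→3) writes; counter now 3
#5 T1 CAS(2→3) fails; counter now 3
#6 T3 reads 3
#7 T3 CAS(3→4) writes; counter now 4
#8 T0 CAS(2→3) fails; counter now 4
#9 T0 reads 4
#10 T0 CAS(4→5) writes; counter now 5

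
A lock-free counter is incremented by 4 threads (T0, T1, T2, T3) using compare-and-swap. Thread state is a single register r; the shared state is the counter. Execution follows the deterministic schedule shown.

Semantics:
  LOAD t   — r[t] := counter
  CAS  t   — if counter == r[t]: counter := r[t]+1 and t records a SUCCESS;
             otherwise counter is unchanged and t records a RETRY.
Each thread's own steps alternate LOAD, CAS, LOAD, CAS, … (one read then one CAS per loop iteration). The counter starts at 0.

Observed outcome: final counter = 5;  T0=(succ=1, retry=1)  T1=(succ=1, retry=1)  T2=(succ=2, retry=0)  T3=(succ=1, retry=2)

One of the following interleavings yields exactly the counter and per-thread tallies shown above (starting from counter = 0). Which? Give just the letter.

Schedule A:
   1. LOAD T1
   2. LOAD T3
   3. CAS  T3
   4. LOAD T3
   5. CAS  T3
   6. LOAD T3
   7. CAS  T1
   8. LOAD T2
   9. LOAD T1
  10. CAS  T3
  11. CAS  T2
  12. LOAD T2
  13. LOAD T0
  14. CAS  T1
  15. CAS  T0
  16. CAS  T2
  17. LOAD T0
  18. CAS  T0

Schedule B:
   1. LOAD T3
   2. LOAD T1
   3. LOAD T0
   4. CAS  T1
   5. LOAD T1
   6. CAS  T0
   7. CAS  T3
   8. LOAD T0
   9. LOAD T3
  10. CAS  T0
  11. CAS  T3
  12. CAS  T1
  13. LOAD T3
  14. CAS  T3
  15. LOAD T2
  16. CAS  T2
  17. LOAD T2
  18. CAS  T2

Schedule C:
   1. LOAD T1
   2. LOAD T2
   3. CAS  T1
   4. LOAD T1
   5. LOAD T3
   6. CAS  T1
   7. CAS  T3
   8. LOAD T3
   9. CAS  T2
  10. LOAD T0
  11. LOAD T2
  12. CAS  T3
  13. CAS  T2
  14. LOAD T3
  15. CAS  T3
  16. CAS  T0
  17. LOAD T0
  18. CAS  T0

Run B:
#1 T3 reads 0
#2 T1 reads 0
#3 T0 reads 0
#4 T1 CAS(0→1) writes; counter now 1
#5 T1 reads 1
#6 T0 CAS(0→1) fails; counter now 1
#7 T3 CAS(0→1) fails; counter now 1
#8 T0 reads 1
#9 T3 reads 1
#10 T0 CAS(1→2) writes; counter now 2
#11 T3 CAS(1→2) fails; counter now 2
#12 T1 CAS(1→2) fails; counter now 2
#13 T3 reads 2
#14 T3 CAS(2→3) writes; counter now 3
#15 T2 reads 3
#16 T2 CAS(3→4) writes; counter now 4
#17 T2 reads 4
#18 T2 CAS(4→5) writes; counter now 5

B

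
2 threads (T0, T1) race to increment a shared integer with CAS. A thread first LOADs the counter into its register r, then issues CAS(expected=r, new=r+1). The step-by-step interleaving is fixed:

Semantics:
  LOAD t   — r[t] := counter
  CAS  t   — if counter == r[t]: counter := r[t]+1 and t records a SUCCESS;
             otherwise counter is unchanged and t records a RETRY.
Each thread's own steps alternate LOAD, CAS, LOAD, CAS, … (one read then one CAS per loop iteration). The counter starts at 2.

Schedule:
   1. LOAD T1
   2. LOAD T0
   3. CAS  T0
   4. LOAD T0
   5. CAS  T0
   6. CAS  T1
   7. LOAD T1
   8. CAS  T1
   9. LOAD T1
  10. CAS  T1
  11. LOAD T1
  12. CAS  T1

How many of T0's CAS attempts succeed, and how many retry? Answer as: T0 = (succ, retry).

T1 LOAD — after: cnt=2, r=2 — load
T0 LOAD — after: cnt=2, r=2 — load
T0 CAS — after: cnt=3, r=2 — ok
T0 LOAD — after: cnt=3, r=3 — load
T0 CAS — after: cnt=4, r=3 — ok
T1 CAS — after: cnt=4, r=2 — retry
T1 LOAD — after: cnt=4, r=4 — load
T1 CAS — after: cnt=5, r=4 — ok
T1 LOAD — after: cnt=5, r=5 — load
T1 CAS — after: cnt=6, r=5 — ok
T1 LOAD — after: cnt=6, r=6 — load
T1 CAS — after: cnt=7, r=6 — ok

T0 = (2, 0)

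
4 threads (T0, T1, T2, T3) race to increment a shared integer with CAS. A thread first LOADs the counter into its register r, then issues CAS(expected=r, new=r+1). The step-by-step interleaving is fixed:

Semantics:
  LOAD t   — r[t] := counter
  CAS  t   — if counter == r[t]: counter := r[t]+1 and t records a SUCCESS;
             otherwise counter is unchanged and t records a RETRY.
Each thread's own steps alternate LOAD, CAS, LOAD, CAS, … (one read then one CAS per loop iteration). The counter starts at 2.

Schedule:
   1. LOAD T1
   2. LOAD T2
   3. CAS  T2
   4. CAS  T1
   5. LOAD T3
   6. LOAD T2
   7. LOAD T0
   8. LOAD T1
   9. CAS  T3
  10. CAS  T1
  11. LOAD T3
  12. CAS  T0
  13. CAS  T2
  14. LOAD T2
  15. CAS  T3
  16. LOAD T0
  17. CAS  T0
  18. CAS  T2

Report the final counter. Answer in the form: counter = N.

#1 T1 reads 2
#2 T2 reads 2
#3 T2 CAS(2→3) writes; counter now 3
#4 T1 CAS(2→3) fails; counter now 3
#5 T3 reads 3
#6 T2 reads 3
#7 T0 reads 3
#8 T1 reads 3
#9 T3 CAS(3→4) writes; counter now 4
#10 T1 CAS(3→4) fails; counter now 4
#11 T3 reads 4
#12 T0 CAS(3→4) fails; counter now 4
#13 T2 CAS(3→4) fails; counter now 4
#14 T2 reads 4
#15 T3 CAS(4→5) writes; counter now 5
#16 T0 reads 5
#17 T0 CAS(5→6) writes; counter now 6
#18 T2 CAS(4→5) fails; counter now 6

counter = 6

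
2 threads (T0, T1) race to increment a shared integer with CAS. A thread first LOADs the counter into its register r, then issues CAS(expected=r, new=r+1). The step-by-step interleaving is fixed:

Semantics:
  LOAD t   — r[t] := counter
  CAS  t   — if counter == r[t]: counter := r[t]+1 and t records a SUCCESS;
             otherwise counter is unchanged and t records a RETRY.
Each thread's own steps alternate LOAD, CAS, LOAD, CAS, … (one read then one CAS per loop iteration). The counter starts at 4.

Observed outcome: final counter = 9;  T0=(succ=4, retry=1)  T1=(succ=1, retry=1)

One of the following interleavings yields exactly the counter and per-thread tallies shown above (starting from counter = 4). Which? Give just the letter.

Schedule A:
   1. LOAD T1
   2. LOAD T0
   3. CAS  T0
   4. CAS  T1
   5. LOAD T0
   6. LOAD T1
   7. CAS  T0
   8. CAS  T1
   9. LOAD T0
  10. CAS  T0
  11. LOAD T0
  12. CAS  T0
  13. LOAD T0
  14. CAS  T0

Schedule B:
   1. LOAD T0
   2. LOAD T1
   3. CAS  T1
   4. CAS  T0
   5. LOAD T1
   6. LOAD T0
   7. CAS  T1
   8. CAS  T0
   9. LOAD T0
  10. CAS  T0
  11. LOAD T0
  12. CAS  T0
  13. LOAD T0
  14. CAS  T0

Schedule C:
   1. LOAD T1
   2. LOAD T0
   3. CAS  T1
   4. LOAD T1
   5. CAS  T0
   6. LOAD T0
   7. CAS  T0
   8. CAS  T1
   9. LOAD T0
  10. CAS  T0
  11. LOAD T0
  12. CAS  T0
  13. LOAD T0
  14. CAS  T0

Run C:
   1) LOAD T1:  M=4  r_T1=4
   2) LOAD T0:  M=4  r_T0=4
   3) CAS  T1:  M=5  r_T1=4 ✓
   4) LOAD T1:  M=5  r_T1=5
   5) CAS  T0:  M=5  r_T0=4 ✗
   6) LOAD T0:  M=5  r_T0=5
   7) CAS  T0:  M=6  r_T0=5 ✓
   8) CAS  T1:  M=6  r_T1=5 ✗
   9) LOAD T0:  M=6  r_T0=6
  10) CAS  T0:  M=7  r_T0=6 ✓
  11) LOAD T0:  M=7  r_T0=7
  12) CAS  T0:  M=8  r_T0=7 ✓
  13) LOAD T0:  M=8  r_T0=8
  14) CAS  T0:  M=9  r_T0=8 ✓

C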